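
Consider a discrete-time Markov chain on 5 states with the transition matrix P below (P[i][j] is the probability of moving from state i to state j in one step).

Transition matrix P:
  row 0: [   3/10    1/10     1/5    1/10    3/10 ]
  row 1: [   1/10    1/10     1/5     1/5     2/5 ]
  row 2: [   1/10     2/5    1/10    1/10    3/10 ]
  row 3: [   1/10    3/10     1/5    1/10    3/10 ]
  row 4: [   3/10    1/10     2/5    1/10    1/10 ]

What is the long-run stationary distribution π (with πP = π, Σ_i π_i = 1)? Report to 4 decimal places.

π = [0.1915, 0.1929, 0.2302, 0.1193, 0.2661]

Balance equations π_j = Σ_i π_i·P[i][j]:
  π_0 = 3/10·π_0 + 1/10·π_1 + 1/10·π_2 + 1/10·π_3 + 3/10·π_4
  π_1 = 1/10·π_0 + 1/10·π_1 + 2/5·π_2 + 3/10·π_3 + 1/10·π_4
  π_2 = 1/5·π_0 + 1/5·π_1 + 1/10·π_2 + 1/5·π_3 + 2/5·π_4
  π_3 = 1/10·π_0 + 1/5·π_1 + 1/10·π_2 + 1/10·π_3 + 1/10·π_4
  normalize: π_0 + π_1 + π_2 + π_3 + π_4 = 1
Solving the linear system gives exactly π = [411/2146, 207/1073, 247/1073, 128/1073, 571/2146].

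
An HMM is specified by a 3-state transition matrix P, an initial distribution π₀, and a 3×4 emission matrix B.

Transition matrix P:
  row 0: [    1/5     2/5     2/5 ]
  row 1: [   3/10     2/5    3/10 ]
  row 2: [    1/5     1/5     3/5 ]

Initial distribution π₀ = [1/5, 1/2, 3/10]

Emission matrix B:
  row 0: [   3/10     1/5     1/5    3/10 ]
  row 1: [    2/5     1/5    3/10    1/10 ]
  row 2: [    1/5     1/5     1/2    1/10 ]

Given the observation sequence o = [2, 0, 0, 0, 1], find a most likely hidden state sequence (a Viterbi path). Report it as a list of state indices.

t=0: δ = [4.000e-02, 1.500e-01, 1.500e-01]  (obs o_0=2)
t=1: δ = [1.350e-02, 2.400e-02, 1.800e-02]  ψ = [1, 1, 2]  (obs o_1=0)
t=2: δ = [2.160e-03, 3.840e-03, 2.160e-03]  ψ = [1, 1, 2]  (obs o_2=0)
t=3: δ = [3.456e-04, 6.144e-04, 2.592e-04]  ψ = [1, 1, 2]  (obs o_3=0)
t=4: δ = [3.686e-05, 4.915e-05, 3.686e-05]  ψ = [1, 1, 1]  (obs o_4=1)
backtrack: best end state = 1; path = [1, 1, 1, 1, 1]

path = [1, 1, 1, 1, 1]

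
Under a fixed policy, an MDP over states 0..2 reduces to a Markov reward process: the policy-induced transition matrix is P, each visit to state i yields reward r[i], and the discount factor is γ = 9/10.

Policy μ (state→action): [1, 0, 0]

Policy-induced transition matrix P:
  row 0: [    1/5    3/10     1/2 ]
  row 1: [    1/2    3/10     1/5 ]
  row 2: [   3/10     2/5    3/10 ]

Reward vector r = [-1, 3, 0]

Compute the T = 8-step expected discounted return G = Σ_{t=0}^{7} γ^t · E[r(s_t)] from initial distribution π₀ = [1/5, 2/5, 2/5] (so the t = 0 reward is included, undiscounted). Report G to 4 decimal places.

t=0: π = [0.2000, 0.4000, 0.4000], E[r] = 1.0000, γ^t·E[r] = 1.000000, running G = 1.000000
t=1: π = [0.3600, 0.3400, 0.3000], E[r] = 0.6600, γ^t·E[r] = 0.594000, running G = 1.594000
t=2: π = [0.3320, 0.3300, 0.3380], E[r] = 0.6580, γ^t·E[r] = 0.532980, running G = 2.126980
t=3: π = [0.3328, 0.3338, 0.3334], E[r] = 0.6686, γ^t·E[r] = 0.487409, running G = 2.614389
t=4: π = [0.3335, 0.3333, 0.3332], E[r] = 0.6665, γ^t·E[r] = 0.437317, running G = 3.051706
t=5: π = [0.3333, 0.3333, 0.3334], E[r] = 0.6666, γ^t·E[r] = 0.393641, running G = 3.445347
t=6: π = [0.3333, 0.3333, 0.3333], E[r] = 0.6667, γ^t·E[r] = 0.354299, running G = 3.799646
t=7: π = [0.3333, 0.3333, 0.3333], E[r] = 0.6667, γ^t·E[r] = 0.318864, running G = 4.118511

G = 4.1185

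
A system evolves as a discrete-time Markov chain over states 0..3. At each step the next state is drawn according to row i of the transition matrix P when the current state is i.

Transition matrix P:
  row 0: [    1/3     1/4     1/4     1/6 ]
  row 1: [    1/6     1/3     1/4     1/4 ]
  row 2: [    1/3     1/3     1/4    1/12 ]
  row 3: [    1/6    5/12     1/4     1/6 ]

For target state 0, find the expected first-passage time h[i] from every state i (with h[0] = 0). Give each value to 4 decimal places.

h = [0.0000, 4.8000, 4.0000, 4.8000]

First-step conditioning: h[0] = 0; for i ≠ 0, h[i] = 1 + Σ_k P[i][k]·h[k].
  h[1] = 1 + 1/3·h[1] + 1/4·h[2] + 1/4·h[3]
  h[2] = 1 + 1/3·h[1] + 1/4·h[2] + 1/12·h[3]
  h[3] = 1 + 5/12·h[1] + 1/4·h[2] + 1/6·h[3]
Solving the 3×3 linear system over states ≠ 0 gives exactly h = [0, 24/5, 4, 24/5] (h[0] = 0 is the target).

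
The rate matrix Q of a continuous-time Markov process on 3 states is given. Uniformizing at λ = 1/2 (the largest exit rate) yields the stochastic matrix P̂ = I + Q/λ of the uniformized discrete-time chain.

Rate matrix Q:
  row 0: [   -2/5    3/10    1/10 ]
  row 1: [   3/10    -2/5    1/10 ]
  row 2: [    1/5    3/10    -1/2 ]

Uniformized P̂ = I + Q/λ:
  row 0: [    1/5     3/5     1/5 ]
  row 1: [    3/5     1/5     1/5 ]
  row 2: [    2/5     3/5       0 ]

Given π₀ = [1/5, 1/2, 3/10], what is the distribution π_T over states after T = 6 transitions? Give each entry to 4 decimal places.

t=0: π = [0.2000, 0.5000, 0.3000]
t=1: π = [0.4600, 0.4000, 0.1400]
t=2: π = [0.3880, 0.4400, 0.1720]
t=3: π = [0.4104, 0.4240, 0.1656]
t=4: π = [0.4027, 0.4304, 0.1669]
t=5: π = [0.4055, 0.4278, 0.1666]
t=6: π = [0.4045, 0.4289, 0.1667]

π = [0.4045, 0.4289, 0.1667]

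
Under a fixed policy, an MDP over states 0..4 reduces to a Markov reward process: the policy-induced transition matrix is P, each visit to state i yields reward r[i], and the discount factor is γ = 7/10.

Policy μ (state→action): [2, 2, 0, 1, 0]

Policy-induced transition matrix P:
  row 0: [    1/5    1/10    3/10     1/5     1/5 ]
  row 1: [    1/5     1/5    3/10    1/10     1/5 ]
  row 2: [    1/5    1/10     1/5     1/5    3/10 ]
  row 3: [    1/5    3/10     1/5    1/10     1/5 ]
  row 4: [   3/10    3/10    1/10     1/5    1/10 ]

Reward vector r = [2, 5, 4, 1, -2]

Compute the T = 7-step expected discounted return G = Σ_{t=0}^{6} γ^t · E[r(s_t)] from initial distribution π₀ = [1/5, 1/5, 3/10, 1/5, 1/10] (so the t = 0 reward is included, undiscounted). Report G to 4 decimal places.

t=0: π = [0.2000, 0.2000, 0.3000, 0.2000, 0.1000], E[r] = 2.6000, γ^t·E[r] = 2.600000, running G = 2.600000
t=1: π = [0.2100, 0.1800, 0.2300, 0.1600, 0.2200], E[r] = 1.9600, γ^t·E[r] = 1.372000, running G = 3.972000
t=2: π = [0.2220, 0.1940, 0.2170, 0.1660, 0.2010], E[r] = 2.0460, γ^t·E[r] = 1.002540, running G = 4.974540
t=3: π = [0.2201, 0.1928, 0.2215, 0.1640, 0.2016], E[r] = 2.0510, γ^t·E[r] = 0.703493, running G = 5.678033
t=4: π = [0.2202, 0.1924, 0.2211, 0.1643, 0.2020], E[r] = 2.0472, γ^t·E[r] = 0.491528, running G = 6.169561
t=5: π = [0.2202, 0.1925, 0.2211, 0.1643, 0.2019], E[r] = 2.0476, γ^t·E[r] = 0.344146, running G = 6.513707
t=6: π = [0.2202, 0.1925, 0.2211, 0.1643, 0.2019], E[r] = 2.0477, γ^t·E[r] = 0.240907, running G = 6.754614

G = 6.7546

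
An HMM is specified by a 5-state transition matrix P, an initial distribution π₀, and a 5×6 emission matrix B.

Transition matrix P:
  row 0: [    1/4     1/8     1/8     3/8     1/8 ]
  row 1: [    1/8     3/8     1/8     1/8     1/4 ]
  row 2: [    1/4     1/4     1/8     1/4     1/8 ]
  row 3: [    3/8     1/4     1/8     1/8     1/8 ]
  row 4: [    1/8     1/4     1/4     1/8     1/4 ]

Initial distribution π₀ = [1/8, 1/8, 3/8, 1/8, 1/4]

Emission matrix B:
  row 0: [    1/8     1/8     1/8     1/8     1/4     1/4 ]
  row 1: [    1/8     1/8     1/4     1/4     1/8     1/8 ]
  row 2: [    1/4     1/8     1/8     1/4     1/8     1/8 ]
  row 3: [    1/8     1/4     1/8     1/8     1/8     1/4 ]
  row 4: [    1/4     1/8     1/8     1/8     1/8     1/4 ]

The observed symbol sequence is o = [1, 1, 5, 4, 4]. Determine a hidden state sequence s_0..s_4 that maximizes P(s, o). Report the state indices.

t=0: δ = [1.562e-02, 1.562e-02, 4.688e-02, 3.125e-02, 3.125e-02]  (obs o_0=1)
t=1: δ = [1.465e-03, 1.465e-03, 9.766e-04, 2.930e-03, 9.766e-04]  ψ = [2, 2, 4, 2, 4]  (obs o_1=1)
t=2: δ = [2.747e-04, 9.155e-05, 4.578e-05, 1.373e-04, 9.155e-05]  ψ = [3, 3, 3, 0, 1]  (obs o_2=5)
t=3: δ = [1.717e-05, 4.292e-06, 4.292e-06, 1.287e-05, 4.292e-06]  ψ = [0, 0, 0, 0, 0]  (obs o_3=4)
t=4: δ = [1.207e-06, 4.023e-07, 2.682e-07, 8.047e-07, 2.682e-07]  ψ = [3, 3, 0, 0, 0]  (obs o_4=4)
backtrack: best end state = 0; path = [2, 3, 0, 3, 0]

path = [2, 3, 0, 3, 0]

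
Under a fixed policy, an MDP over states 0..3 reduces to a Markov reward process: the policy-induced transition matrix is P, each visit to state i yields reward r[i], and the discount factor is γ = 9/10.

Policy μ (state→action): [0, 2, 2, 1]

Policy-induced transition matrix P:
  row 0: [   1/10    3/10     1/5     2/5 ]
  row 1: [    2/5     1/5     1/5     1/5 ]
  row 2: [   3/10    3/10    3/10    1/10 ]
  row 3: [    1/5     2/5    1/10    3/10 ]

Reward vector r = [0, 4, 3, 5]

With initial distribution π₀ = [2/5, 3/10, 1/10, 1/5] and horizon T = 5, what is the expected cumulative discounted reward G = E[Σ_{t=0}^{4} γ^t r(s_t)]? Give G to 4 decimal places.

t=0: π = [0.4000, 0.3000, 0.1000, 0.2000], E[r] = 2.5000, γ^t·E[r] = 2.500000, running G = 2.500000
t=1: π = [0.2300, 0.2900, 0.1900, 0.2900], E[r] = 3.1800, γ^t·E[r] = 2.862000, running G = 5.362000
t=2: π = [0.2540, 0.3000, 0.1900, 0.2560], E[r] = 3.0500, γ^t·E[r] = 2.470500, running G = 7.832500
t=3: π = [0.2536, 0.2956, 0.1934, 0.2574], E[r] = 3.0496, γ^t·E[r] = 2.223158, running G = 10.055658
t=4: π = [0.2531, 0.2962, 0.1936, 0.2571], E[r] = 3.0511, γ^t·E[r] = 2.001840, running G = 12.057498

G = 12.0575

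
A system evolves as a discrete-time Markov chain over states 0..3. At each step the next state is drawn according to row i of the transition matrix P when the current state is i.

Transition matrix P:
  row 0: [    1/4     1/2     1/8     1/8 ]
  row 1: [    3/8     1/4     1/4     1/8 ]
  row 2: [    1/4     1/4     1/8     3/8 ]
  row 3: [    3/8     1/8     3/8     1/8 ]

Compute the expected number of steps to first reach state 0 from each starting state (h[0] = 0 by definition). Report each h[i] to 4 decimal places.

First-step conditioning: h[0] = 0; for i ≠ 0, h[i] = 1 + Σ_k P[i][k]·h[k].
  h[1] = 1 + 1/4·h[1] + 1/4·h[2] + 1/8·h[3]
  h[2] = 1 + 1/4·h[1] + 1/8·h[2] + 3/8·h[3]
  h[3] = 1 + 1/8·h[1] + 3/8·h[2] + 1/8·h[3]
Solving the 3×3 linear system over states ≠ 0 gives exactly h = [0, 560/193, 624/193, 568/193] (h[0] = 0 is the target).

h = [0.0000, 2.9016, 3.2332, 2.9430]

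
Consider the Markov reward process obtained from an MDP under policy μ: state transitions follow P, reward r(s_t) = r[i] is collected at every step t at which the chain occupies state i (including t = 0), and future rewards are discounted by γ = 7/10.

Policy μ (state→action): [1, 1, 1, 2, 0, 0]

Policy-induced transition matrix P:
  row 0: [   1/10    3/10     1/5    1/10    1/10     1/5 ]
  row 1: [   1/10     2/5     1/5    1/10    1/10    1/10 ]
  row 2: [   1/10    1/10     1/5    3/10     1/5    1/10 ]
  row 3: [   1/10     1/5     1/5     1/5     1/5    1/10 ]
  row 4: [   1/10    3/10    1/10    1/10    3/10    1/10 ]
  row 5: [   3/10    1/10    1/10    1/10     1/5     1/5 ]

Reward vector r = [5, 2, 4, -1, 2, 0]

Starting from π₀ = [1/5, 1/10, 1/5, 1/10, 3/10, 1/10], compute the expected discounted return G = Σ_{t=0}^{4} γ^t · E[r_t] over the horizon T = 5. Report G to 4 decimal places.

G = 6.0462

t=0: π = [0.2000, 0.1000, 0.2000, 0.1000, 0.3000, 0.1000], E[r] = 2.5000, γ^t·E[r] = 2.500000, running G = 2.500000
t=1: π = [0.1200, 0.2400, 0.1600, 0.1500, 0.2000, 0.1300], E[r] = 1.9700, γ^t·E[r] = 1.379000, running G = 3.879000
t=2: π = [0.1260, 0.2510, 0.1670, 0.1470, 0.1840, 0.1250], E[r] = 2.0210, γ^t·E[r] = 0.990290, running G = 4.869290
t=3: π = [0.1250, 0.2520, 0.1691, 0.1481, 0.1807, 0.1251], E[r] = 2.0187, γ^t·E[r] = 0.692414, running G = 5.561704
t=4: π = [0.1250, 0.2516, 0.1694, 0.1486, 0.1804, 0.1250], E[r] = 2.0180, γ^t·E[r] = 0.484519, running G = 6.046223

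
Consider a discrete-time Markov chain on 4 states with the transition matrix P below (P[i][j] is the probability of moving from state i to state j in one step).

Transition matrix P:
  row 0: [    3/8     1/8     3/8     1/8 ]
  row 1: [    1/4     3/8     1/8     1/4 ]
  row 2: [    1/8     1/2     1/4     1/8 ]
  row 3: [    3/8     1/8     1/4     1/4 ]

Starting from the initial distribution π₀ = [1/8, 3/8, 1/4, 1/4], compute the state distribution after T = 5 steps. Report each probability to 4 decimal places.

t=0: π = [0.1250, 0.3750, 0.2500, 0.2500]
t=1: π = [0.2656, 0.3125, 0.2188, 0.2031]
t=2: π = [0.2813, 0.2852, 0.2441, 0.1895]
t=3: π = [0.2783, 0.2878, 0.2495, 0.1843]
t=4: π = [0.2766, 0.2905, 0.2488, 0.1840]
t=5: π = [0.2765, 0.2909, 0.2483, 0.1843]

π = [0.2765, 0.2909, 0.2483, 0.1843]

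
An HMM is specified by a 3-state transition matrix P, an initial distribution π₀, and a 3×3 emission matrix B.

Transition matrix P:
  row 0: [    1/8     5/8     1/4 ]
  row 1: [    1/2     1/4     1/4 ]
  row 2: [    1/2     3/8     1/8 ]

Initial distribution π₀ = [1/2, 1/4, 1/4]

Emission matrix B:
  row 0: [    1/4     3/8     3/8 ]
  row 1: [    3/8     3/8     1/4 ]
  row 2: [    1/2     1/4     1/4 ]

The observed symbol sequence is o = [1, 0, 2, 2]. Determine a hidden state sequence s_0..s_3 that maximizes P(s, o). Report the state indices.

path = [0, 1, 0, 1]

t=0: δ = [1.875e-01, 9.375e-02, 6.250e-02]  (obs o_0=1)
t=1: δ = [1.172e-02, 4.395e-02, 2.344e-02]  ψ = [1, 0, 0]  (obs o_1=0)
t=2: δ = [8.240e-03, 2.747e-03, 2.747e-03]  ψ = [1, 1, 1]  (obs o_2=2)
t=3: δ = [5.150e-04, 1.287e-03, 5.150e-04]  ψ = [1, 0, 0]  (obs o_3=2)
backtrack: best end state = 1; path = [0, 1, 0, 1]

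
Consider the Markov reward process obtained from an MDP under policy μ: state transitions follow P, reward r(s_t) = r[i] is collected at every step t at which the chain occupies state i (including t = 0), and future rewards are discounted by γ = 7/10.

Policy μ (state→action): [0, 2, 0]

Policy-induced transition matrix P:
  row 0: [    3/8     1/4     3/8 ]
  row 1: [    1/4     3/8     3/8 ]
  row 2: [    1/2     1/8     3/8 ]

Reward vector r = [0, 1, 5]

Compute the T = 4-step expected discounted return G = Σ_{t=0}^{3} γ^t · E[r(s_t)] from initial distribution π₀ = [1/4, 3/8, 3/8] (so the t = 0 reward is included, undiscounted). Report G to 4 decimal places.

G = 5.4939

t=0: π = [0.2500, 0.3750, 0.3750], E[r] = 2.2500, γ^t·E[r] = 2.250000, running G = 2.250000
t=1: π = [0.3750, 0.2500, 0.3750], E[r] = 2.1250, γ^t·E[r] = 1.487500, running G = 3.737500
t=2: π = [0.3906, 0.2344, 0.3750], E[r] = 2.1094, γ^t·E[r] = 1.033594, running G = 4.771094
t=3: π = [0.3926, 0.2324, 0.3750], E[r] = 2.1074, γ^t·E[r] = 0.722846, running G = 5.493939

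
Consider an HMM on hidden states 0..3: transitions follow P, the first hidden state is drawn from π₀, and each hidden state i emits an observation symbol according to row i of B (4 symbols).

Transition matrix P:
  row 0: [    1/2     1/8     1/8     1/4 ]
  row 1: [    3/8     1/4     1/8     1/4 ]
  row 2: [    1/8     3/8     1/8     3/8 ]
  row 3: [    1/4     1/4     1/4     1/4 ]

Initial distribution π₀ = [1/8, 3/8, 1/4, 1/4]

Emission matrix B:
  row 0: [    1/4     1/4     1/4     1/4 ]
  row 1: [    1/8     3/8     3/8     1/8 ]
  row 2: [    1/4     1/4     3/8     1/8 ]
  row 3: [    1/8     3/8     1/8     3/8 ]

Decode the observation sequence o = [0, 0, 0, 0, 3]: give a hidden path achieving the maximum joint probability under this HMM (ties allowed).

t=0: δ = [3.125e-02, 4.688e-02, 6.250e-02, 3.125e-02]  (obs o_0=0)
t=1: δ = [4.395e-03, 2.930e-03, 1.953e-03, 2.930e-03]  ψ = [1, 2, 2, 2]  (obs o_1=0)
t=2: δ = [5.493e-04, 9.155e-05, 1.831e-04, 1.373e-04]  ψ = [0, 1, 3, 0]  (obs o_2=0)
t=3: δ = [6.866e-05, 8.583e-06, 1.717e-05, 1.717e-05]  ψ = [0, 0, 0, 0]  (obs o_3=0)
t=4: δ = [8.583e-06, 1.073e-06, 1.073e-06, 6.437e-06]  ψ = [0, 0, 0, 0]  (obs o_4=3)
backtrack: best end state = 0; path = [1, 0, 0, 0, 0]

path = [1, 0, 0, 0, 0]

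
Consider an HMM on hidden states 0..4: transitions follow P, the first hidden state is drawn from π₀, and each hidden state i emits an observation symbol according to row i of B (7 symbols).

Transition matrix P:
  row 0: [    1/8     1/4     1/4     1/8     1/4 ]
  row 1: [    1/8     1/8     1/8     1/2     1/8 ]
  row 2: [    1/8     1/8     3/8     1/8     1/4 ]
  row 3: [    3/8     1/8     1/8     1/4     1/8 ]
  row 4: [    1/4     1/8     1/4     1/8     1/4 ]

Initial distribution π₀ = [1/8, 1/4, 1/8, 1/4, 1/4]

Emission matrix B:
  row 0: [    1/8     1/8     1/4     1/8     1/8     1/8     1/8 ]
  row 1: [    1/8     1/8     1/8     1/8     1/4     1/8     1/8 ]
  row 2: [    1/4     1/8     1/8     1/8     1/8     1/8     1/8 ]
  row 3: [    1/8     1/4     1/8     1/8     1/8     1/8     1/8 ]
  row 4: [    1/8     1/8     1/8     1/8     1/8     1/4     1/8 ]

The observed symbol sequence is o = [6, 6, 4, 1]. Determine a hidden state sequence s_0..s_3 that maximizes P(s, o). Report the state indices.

path = [3, 0, 1, 3]

t=0: δ = [1.562e-02, 3.125e-02, 1.562e-02, 3.125e-02, 3.125e-02]  (obs o_0=6)
t=1: δ = [1.465e-03, 4.883e-04, 9.766e-04, 1.953e-03, 9.766e-04]  ψ = [3, 0, 4, 1, 4]  (obs o_1=6)
t=2: δ = [9.155e-05, 9.155e-05, 4.578e-05, 6.104e-05, 4.578e-05]  ψ = [3, 0, 0, 3, 0]  (obs o_2=4)
t=3: δ = [2.861e-06, 2.861e-06, 2.861e-06, 1.144e-05, 2.861e-06]  ψ = [3, 0, 0, 1, 0]  (obs o_3=1)
backtrack: best end state = 3; path = [3, 0, 1, 3]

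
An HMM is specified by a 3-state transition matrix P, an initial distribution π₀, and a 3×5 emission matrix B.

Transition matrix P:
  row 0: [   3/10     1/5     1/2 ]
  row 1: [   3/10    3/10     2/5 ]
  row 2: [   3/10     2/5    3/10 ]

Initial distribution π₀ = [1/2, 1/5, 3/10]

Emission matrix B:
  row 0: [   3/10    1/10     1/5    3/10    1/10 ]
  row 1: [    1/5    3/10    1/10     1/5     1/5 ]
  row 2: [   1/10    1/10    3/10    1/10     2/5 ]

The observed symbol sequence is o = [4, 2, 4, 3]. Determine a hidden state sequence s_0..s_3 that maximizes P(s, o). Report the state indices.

t=0: δ = [5.000e-02, 4.000e-02, 1.200e-01]  (obs o_0=4)
t=1: δ = [7.200e-03, 4.800e-03, 1.080e-02]  ψ = [2, 2, 2]  (obs o_1=2)
t=2: δ = [3.240e-04, 8.640e-04, 1.440e-03]  ψ = [2, 2, 0]  (obs o_2=4)
t=3: δ = [1.296e-04, 1.152e-04, 4.320e-05]  ψ = [2, 2, 2]  (obs o_3=3)
backtrack: best end state = 0; path = [2, 0, 2, 0]

path = [2, 0, 2, 0]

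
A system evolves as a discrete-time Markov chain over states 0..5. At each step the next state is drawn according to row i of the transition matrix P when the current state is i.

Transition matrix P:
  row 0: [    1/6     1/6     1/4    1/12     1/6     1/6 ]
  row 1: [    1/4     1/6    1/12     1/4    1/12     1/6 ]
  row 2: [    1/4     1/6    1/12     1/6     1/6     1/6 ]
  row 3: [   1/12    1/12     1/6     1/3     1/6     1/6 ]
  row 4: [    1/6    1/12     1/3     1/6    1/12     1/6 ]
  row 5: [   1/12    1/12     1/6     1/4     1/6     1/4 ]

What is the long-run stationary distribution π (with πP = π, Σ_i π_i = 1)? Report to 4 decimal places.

π = [0.1587, 0.1216, 0.1789, 0.2145, 0.1445, 0.1818]

Balance equations π_j = Σ_i π_i·P[i][j]:
  π_0 = 1/6·π_0 + 1/4·π_1 + 1/4·π_2 + 1/12·π_3 + 1/6·π_4 + 1/12·π_5
  π_1 = 1/6·π_0 + 1/6·π_1 + 1/6·π_2 + 1/12·π_3 + 1/12·π_4 + 1/12·π_5
  π_2 = 1/4·π_0 + 1/12·π_1 + 1/12·π_2 + 1/6·π_3 + 1/3·π_4 + 1/6·π_5
  π_3 = 1/12·π_0 + 1/4·π_1 + 1/6·π_2 + 1/3·π_3 + 1/6·π_4 + 1/4·π_5
  π_4 = 1/6·π_0 + 1/12·π_1 + 1/6·π_2 + 1/6·π_3 + 1/12·π_4 + 1/6·π_5
  normalize: π_0 + π_1 + π_2 + π_3 + π_4 + π_5 = 1
Solving the linear system gives exactly π = [3175/20008, 2433/20008, 895/5002, 47203/220088, 2891/20008, 2/11].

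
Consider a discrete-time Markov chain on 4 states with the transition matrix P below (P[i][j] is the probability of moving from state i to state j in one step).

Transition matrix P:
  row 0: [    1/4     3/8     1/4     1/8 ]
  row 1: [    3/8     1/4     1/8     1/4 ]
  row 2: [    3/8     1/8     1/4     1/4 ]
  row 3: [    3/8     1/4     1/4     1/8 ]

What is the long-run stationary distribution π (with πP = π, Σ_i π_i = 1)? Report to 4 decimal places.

π = [0.3333, 0.2646, 0.2169, 0.1852]

Balance equations π_j = Σ_i π_i·P[i][j]:
  π_0 = 1/4·π_0 + 3/8·π_1 + 3/8·π_2 + 3/8·π_3
  π_1 = 3/8·π_0 + 1/4·π_1 + 1/8·π_2 + 1/4·π_3
  π_2 = 1/4·π_0 + 1/8·π_1 + 1/4·π_2 + 1/4·π_3
  normalize: π_0 + π_1 + π_2 + π_3 = 1
Solving the linear system gives exactly π = [1/3, 50/189, 41/189, 5/27].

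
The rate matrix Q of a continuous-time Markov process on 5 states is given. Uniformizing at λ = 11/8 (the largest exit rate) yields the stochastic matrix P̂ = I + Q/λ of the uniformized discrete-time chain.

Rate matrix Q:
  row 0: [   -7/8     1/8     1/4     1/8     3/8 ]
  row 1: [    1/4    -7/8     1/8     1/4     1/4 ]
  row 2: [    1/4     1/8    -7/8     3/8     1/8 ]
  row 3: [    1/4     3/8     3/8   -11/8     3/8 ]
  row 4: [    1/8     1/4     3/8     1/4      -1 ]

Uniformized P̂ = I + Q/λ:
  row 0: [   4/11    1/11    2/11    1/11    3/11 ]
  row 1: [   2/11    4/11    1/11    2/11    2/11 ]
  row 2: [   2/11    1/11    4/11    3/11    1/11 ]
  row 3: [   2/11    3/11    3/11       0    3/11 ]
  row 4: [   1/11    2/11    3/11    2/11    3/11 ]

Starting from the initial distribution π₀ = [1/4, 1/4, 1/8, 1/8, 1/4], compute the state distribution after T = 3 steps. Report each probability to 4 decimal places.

π = [0.1983, 0.1918, 0.2409, 0.1569, 0.2121]

t=0: π = [0.2500, 0.2500, 0.1250, 0.1250, 0.2500]
t=1: π = [0.2045, 0.2045, 0.2159, 0.1477, 0.2273]
t=2: π = [0.1983, 0.1942, 0.2366, 0.1560, 0.2149]
t=3: π = [0.1983, 0.1918, 0.2409, 0.1569, 0.2121]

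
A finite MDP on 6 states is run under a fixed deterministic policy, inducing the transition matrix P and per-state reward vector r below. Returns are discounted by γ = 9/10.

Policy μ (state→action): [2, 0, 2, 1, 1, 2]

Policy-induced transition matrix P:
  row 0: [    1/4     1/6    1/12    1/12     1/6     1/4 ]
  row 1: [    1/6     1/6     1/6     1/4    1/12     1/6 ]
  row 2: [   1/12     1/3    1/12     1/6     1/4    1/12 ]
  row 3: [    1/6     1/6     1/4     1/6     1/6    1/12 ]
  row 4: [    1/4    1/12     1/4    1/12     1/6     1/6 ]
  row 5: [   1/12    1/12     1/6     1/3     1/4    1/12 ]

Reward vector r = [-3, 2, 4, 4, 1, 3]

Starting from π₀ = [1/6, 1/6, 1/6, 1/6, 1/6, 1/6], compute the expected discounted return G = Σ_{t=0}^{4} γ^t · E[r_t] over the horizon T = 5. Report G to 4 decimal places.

t=0: π = [0.1667, 0.1667, 0.1667, 0.1667, 0.1667, 0.1667], E[r] = 1.8333, γ^t·E[r] = 1.833333, running G = 1.833333
t=1: π = [0.1667, 0.1667, 0.1667, 0.1806, 0.1806, 0.1389], E[r] = 1.8194, γ^t·E[r] = 1.637500, running G = 3.470833
t=2: π = [0.1701, 0.1678, 0.1690, 0.1748, 0.1782, 0.1400], E[r] = 1.7986, γ^t·E[r] = 1.456875, running G = 4.927708
t=3: π = [0.1699, 0.1683, 0.1678, 0.1750, 0.1784, 0.1405], E[r] = 1.7979, γ^t·E[r] = 1.310695, running G = 6.238404
t=4: π = [0.1700, 0.1681, 0.1680, 0.1751, 0.1783, 0.1406], E[r] = 1.7983, γ^t·E[r] = 1.179868, running G = 7.418272

G = 7.4183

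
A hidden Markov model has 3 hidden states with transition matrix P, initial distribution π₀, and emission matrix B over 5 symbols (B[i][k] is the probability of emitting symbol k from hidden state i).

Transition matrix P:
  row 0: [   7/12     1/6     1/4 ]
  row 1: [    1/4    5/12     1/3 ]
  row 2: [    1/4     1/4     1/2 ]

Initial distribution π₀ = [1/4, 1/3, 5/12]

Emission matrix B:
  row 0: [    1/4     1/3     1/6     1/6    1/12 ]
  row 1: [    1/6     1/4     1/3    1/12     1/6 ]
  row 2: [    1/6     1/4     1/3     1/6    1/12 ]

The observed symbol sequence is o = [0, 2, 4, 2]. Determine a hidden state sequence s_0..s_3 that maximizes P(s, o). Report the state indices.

path = [2, 2, 2, 2]

t=0: δ = [6.250e-02, 5.556e-02, 6.944e-02]  (obs o_0=0)
t=1: δ = [6.076e-03, 7.716e-03, 1.157e-02]  ψ = [0, 1, 2]  (obs o_1=2)
t=2: δ = [2.954e-04, 5.358e-04, 4.823e-04]  ψ = [0, 1, 2]  (obs o_2=4)
t=3: δ = [2.872e-05, 7.442e-05, 8.038e-05]  ψ = [0, 1, 2]  (obs o_3=2)
backtrack: best end state = 2; path = [2, 2, 2, 2]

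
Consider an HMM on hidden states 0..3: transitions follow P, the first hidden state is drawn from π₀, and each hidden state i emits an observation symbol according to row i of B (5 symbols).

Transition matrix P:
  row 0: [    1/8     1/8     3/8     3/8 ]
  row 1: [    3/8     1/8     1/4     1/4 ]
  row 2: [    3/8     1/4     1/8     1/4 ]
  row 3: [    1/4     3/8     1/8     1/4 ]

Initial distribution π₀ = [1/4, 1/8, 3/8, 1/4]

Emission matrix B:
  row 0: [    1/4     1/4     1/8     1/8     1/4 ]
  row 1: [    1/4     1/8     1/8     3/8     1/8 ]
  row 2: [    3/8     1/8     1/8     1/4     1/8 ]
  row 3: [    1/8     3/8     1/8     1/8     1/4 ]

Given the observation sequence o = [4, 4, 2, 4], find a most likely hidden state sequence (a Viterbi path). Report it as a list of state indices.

path = [0, 3, 1, 0]

t=0: δ = [6.250e-02, 1.562e-02, 4.688e-02, 6.250e-02]  (obs o_0=4)
t=1: δ = [4.395e-03, 2.930e-03, 2.930e-03, 5.859e-03]  ψ = [2, 3, 0, 0]  (obs o_1=4)
t=2: δ = [1.831e-04, 2.747e-04, 2.060e-04, 2.060e-04]  ψ = [3, 3, 0, 0]  (obs o_2=2)
t=3: δ = [2.575e-05, 9.656e-06, 8.583e-06, 1.717e-05]  ψ = [1, 3, 0, 0]  (obs o_3=4)
backtrack: best end state = 0; path = [0, 3, 1, 0]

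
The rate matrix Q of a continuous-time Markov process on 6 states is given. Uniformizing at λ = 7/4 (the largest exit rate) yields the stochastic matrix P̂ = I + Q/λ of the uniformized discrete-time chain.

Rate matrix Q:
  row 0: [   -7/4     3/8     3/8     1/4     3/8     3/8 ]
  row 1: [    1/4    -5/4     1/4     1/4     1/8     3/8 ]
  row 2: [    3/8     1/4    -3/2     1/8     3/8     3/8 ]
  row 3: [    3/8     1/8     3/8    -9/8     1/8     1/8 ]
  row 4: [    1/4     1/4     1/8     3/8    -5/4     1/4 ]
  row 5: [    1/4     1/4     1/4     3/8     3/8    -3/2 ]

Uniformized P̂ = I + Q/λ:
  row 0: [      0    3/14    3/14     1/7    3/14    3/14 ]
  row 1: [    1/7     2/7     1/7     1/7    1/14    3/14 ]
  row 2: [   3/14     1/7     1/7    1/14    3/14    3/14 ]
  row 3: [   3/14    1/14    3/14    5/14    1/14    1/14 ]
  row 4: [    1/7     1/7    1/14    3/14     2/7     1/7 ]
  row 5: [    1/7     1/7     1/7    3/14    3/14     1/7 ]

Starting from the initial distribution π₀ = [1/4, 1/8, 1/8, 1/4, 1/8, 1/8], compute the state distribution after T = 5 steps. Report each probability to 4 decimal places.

π = [0.1471, 0.1624, 0.1550, 0.1984, 0.1753, 0.1619]

t=0: π = [0.2500, 0.1250, 0.1250, 0.2500, 0.1250, 0.1250]
t=1: π = [0.1339, 0.1607, 0.1696, 0.2054, 0.1696, 0.1607]
t=2: π = [0.1505, 0.1607, 0.1550, 0.1983, 0.1741, 0.1614]
t=3: π = [0.1466, 0.1624, 0.1553, 0.1983, 0.1754, 0.1620]
t=4: π = [0.1472, 0.1624, 0.1550, 0.1983, 0.1753, 0.1619]
t=5: π = [0.1471, 0.1624, 0.1550, 0.1984, 0.1753, 0.1619]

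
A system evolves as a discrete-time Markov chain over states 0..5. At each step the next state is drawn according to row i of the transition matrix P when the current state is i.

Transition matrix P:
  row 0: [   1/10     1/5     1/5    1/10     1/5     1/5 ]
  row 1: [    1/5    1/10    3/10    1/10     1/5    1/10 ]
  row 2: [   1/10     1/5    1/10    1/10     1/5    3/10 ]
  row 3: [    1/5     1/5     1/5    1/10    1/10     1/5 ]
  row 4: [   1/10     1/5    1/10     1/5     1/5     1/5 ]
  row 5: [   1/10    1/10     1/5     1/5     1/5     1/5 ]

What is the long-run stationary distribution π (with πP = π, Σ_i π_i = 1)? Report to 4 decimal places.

π = [0.1302, 0.1635, 0.1798, 0.1388, 0.1861, 0.2016]

Balance equations π_j = Σ_i π_i·P[i][j]:
  π_0 = 1/10·π_0 + 1/5·π_1 + 1/10·π_2 + 1/5·π_3 + 1/10·π_4 + 1/10·π_5
  π_1 = 1/5·π_0 + 1/10·π_1 + 1/5·π_2 + 1/5·π_3 + 1/5·π_4 + 1/10·π_5
  π_2 = 1/5·π_0 + 3/10·π_1 + 1/10·π_2 + 1/5·π_3 + 1/10·π_4 + 1/5·π_5
  π_3 = 1/10·π_0 + 1/10·π_1 + 1/10·π_2 + 1/10·π_3 + 1/5·π_4 + 1/5·π_5
  π_4 = 1/5·π_0 + 1/5·π_1 + 1/5·π_2 + 1/10·π_3 + 1/5·π_4 + 1/5·π_5
  normalize: π_0 + π_1 + π_2 + π_3 + π_4 + π_5 = 1
Solving the linear system gives exactly π = [15782/121189, 19813/121189, 21785/121189, 16818/121189, 22556/121189, 24435/121189].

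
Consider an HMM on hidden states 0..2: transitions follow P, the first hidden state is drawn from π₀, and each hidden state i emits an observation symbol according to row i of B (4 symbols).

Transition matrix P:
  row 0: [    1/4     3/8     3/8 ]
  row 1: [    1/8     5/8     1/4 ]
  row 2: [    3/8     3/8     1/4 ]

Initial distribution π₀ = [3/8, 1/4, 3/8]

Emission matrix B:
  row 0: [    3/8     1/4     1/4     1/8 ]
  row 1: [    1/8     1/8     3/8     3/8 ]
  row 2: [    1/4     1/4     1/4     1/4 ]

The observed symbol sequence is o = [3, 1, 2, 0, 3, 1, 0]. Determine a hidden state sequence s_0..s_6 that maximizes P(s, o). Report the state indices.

t=0: δ = [4.688e-02, 9.375e-02, 9.375e-02]  (obs o_0=3)
t=1: δ = [8.789e-03, 7.324e-03, 5.859e-03]  ψ = [2, 1, 1]  (obs o_1=1)
t=2: δ = [5.493e-04, 1.717e-03, 8.240e-04]  ψ = [0, 1, 0]  (obs o_2=2)
t=3: δ = [1.159e-04, 1.341e-04, 1.073e-04]  ψ = [2, 1, 1]  (obs o_3=0)
t=4: δ = [5.029e-06, 3.143e-05, 1.086e-05]  ψ = [2, 1, 0]  (obs o_4=3)
t=5: δ = [1.018e-06, 2.456e-06, 1.965e-06]  ψ = [2, 1, 1]  (obs o_5=1)
t=6: δ = [2.763e-07, 1.918e-07, 1.535e-07]  ψ = [2, 1, 1]  (obs o_6=0)
backtrack: best end state = 0; path = [1, 1, 1, 1, 1, 2, 0]

path = [1, 1, 1, 1, 1, 2, 0]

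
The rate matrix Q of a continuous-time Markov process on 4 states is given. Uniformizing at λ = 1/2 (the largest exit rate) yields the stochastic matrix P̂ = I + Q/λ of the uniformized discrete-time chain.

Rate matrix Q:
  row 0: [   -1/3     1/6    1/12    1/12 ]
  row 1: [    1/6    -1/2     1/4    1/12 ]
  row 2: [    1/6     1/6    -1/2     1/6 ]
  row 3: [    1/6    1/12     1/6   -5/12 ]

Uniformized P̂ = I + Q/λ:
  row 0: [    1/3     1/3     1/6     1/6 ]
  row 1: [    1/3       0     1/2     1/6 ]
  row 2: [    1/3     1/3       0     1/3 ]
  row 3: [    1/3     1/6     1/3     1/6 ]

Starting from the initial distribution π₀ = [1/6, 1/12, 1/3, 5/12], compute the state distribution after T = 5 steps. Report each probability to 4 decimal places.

π = [0.3333, 0.2248, 0.2354, 0.2064]

t=0: π = [0.1667, 0.0833, 0.3333, 0.4167]
t=1: π = [0.3333, 0.2361, 0.2083, 0.2222]
t=2: π = [0.3333, 0.2176, 0.2477, 0.2014]
t=3: π = [0.3333, 0.2272, 0.2315, 0.2079]
t=4: π = [0.3333, 0.2229, 0.2385, 0.2052]
t=5: π = [0.3333, 0.2248, 0.2354, 0.2064]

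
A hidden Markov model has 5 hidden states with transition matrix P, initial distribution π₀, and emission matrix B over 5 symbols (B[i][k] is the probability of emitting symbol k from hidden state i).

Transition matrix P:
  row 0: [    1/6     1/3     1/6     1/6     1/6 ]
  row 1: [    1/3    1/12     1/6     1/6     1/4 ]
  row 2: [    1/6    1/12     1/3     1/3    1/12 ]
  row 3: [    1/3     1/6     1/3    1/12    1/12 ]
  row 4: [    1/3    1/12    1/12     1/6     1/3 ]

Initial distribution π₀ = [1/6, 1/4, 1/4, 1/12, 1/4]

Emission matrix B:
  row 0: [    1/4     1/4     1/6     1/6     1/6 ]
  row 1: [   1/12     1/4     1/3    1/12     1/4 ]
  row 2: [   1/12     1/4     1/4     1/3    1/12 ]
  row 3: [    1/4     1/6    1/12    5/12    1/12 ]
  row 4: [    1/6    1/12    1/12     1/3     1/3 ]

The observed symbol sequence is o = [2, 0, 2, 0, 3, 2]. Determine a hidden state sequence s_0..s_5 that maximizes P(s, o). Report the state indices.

t=0: δ = [2.778e-02, 8.333e-02, 6.250e-02, 6.944e-03, 2.083e-02]  (obs o_0=2)
t=1: δ = [6.944e-03, 7.716e-04, 1.736e-03, 5.208e-03, 3.472e-03]  ψ = [1, 0, 2, 2, 1]  (obs o_1=0)
t=2: δ = [2.894e-04, 7.716e-04, 4.340e-04, 9.645e-05, 9.645e-05]  ψ = [3, 0, 3, 0, 0]  (obs o_2=2)
t=3: δ = [6.430e-05, 8.038e-06, 1.206e-05, 3.617e-05, 3.215e-05]  ψ = [1, 0, 2, 2, 1]  (obs o_3=0)
t=4: δ = [2.009e-06, 1.786e-06, 4.019e-06, 4.465e-06, 3.572e-06]  ψ = [3, 0, 3, 0, 0]  (obs o_4=3)
t=5: δ = [2.481e-07, 2.481e-07, 3.721e-07, 1.116e-07, 9.923e-08]  ψ = [3, 3, 3, 2, 4]  (obs o_5=2)
backtrack: best end state = 2; path = [1, 0, 1, 0, 3, 2]

path = [1, 0, 1, 0, 3, 2]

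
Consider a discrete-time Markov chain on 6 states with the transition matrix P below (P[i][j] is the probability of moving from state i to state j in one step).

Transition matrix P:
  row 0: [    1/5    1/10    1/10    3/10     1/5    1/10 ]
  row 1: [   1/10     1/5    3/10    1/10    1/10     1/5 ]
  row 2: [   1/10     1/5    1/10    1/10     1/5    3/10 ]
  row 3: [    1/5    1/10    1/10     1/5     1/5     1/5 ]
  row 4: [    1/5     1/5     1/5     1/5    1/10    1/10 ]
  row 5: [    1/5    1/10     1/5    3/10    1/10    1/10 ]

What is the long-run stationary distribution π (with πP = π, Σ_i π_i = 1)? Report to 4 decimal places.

π = [0.1693, 0.1461, 0.1613, 0.2029, 0.1533, 0.1672]

Balance equations π_j = Σ_i π_i·P[i][j]:
  π_0 = 1/5·π_0 + 1/10·π_1 + 1/10·π_2 + 1/5·π_3 + 1/5·π_4 + 1/5·π_5
  π_1 = 1/10·π_0 + 1/5·π_1 + 1/5·π_2 + 1/10·π_3 + 1/5·π_4 + 1/10·π_5
  π_2 = 1/10·π_0 + 3/10·π_1 + 1/10·π_2 + 1/10·π_3 + 1/5·π_4 + 1/5·π_5
  π_3 = 3/10·π_0 + 1/10·π_1 + 1/10·π_2 + 1/5·π_3 + 1/5·π_4 + 3/10·π_5
  π_4 = 1/5·π_0 + 1/10·π_1 + 1/5·π_2 + 1/5·π_3 + 1/10·π_4 + 1/10·π_5
  normalize: π_0 + π_1 + π_2 + π_3 + π_4 + π_5 = 1
Solving the linear system gives exactly π = [17912/105821, 13/89, 17065/105821, 21472/105821, 16227/105821, 17688/105821].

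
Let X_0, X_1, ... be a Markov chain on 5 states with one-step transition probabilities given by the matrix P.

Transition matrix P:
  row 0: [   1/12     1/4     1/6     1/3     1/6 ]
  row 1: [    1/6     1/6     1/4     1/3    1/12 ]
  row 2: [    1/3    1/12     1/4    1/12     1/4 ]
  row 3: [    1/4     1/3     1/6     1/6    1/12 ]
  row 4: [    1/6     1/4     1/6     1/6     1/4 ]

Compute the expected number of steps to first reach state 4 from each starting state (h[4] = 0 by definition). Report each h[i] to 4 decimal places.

h = [6.8935, 7.3580, 6.0390, 7.4190, 0.0000]

First-step conditioning: h[4] = 0; for i ≠ 4, h[i] = 1 + Σ_k P[i][k]·h[k].
  h[0] = 1 + 1/12·h[0] + 1/4·h[1] + 1/6·h[2] + 1/3·h[3]
  h[1] = 1 + 1/6·h[0] + 1/6·h[1] + 1/4·h[2] + 1/3·h[3]
  h[2] = 1 + 1/3·h[0] + 1/12·h[1] + 1/4·h[2] + 1/12·h[3]
  h[3] = 1 + 1/4·h[0] + 1/3·h[1] + 1/6·h[2] + 1/6·h[3]
Solving the 4×4 linear system over states ≠ 4 gives exactly h = [24396/3539, 26040/3539, 21372/3539, 26256/3539, 0] (h[4] = 0 is the target).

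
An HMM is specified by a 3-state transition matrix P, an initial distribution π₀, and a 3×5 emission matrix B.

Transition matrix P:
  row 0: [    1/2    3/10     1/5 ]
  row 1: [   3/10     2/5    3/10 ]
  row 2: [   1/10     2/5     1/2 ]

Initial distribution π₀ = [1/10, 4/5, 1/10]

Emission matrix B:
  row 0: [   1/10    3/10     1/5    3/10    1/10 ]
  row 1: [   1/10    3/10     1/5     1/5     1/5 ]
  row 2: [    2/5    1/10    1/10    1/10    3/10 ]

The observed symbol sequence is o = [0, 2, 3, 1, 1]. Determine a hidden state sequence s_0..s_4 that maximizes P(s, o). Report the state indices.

path = [1, 0, 0, 0, 0]

t=0: δ = [1.000e-02, 8.000e-02, 4.000e-02]  (obs o_0=0)
t=1: δ = [4.800e-03, 6.400e-03, 2.400e-03]  ψ = [1, 1, 1]  (obs o_1=2)
t=2: δ = [7.200e-04, 5.120e-04, 1.920e-04]  ψ = [0, 1, 1]  (obs o_2=3)
t=3: δ = [1.080e-04, 6.480e-05, 1.536e-05]  ψ = [0, 0, 1]  (obs o_3=1)
t=4: δ = [1.620e-05, 9.720e-06, 2.160e-06]  ψ = [0, 0, 0]  (obs o_4=1)
backtrack: best end state = 0; path = [1, 0, 0, 0, 0]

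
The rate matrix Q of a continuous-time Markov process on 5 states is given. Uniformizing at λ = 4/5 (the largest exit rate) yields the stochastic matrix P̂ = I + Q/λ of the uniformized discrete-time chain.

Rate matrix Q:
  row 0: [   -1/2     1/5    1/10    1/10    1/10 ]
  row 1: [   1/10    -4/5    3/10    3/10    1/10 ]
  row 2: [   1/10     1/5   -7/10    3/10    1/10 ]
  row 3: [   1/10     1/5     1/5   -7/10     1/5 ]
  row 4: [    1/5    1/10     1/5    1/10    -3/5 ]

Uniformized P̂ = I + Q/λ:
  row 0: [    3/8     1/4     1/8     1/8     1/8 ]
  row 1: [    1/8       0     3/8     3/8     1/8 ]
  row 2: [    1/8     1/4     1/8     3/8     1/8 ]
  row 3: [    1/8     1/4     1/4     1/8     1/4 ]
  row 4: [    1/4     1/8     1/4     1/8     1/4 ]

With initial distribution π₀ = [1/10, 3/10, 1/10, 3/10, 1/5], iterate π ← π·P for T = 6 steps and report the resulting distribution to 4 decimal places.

t=0: π = [0.1000, 0.3000, 0.1000, 0.3000, 0.2000]
t=1: π = [0.1750, 0.1500, 0.2625, 0.2250, 0.1875]
t=2: π = [0.1922, 0.1891, 0.2141, 0.2281, 0.1766]
t=3: π = [0.1951, 0.1807, 0.2229, 0.2258, 0.1756]
t=4: π = [0.1957, 0.1829, 0.2203, 0.2259, 0.1752]
t=5: π = [0.1958, 0.1824, 0.2209, 0.2258, 0.1751]
t=6: π = [0.1958, 0.1825, 0.2207, 0.2258, 0.1751]

π = [0.1958, 0.1825, 0.2207, 0.2258, 0.1751]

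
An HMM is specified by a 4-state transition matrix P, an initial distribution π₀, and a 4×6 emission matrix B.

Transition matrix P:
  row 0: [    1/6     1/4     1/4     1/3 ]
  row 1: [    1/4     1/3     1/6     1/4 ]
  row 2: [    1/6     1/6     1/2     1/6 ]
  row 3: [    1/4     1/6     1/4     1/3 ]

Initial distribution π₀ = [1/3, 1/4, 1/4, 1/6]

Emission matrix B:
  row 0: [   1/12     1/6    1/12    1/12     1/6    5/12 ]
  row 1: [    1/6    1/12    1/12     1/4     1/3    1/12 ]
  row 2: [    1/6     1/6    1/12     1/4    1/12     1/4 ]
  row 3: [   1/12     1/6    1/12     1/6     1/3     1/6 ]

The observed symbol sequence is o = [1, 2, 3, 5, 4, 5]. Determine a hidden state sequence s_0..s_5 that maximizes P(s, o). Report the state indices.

t=0: δ = [5.556e-02, 2.083e-02, 4.167e-02, 2.778e-02]  (obs o_0=1)
t=1: δ = [7.716e-04, 1.157e-03, 1.736e-03, 1.543e-03]  ψ = [0, 0, 2, 0]  (obs o_1=2)
t=2: δ = [3.215e-05, 9.645e-05, 2.170e-04, 8.573e-05]  ψ = [3, 1, 2, 3]  (obs o_2=3)
t=3: δ = [1.507e-05, 3.014e-06, 2.713e-05, 6.028e-06]  ψ = [2, 2, 2, 2]  (obs o_3=5)
t=4: δ = [7.535e-07, 1.507e-06, 1.130e-06, 1.674e-06]  ψ = [2, 2, 2, 0]  (obs o_4=4)
t=5: δ = [1.744e-07, 4.186e-08, 1.413e-07, 9.303e-08]  ψ = [3, 1, 2, 3]  (obs o_5=5)
backtrack: best end state = 0; path = [2, 2, 2, 0, 3, 0]

path = [2, 2, 2, 0, 3, 0]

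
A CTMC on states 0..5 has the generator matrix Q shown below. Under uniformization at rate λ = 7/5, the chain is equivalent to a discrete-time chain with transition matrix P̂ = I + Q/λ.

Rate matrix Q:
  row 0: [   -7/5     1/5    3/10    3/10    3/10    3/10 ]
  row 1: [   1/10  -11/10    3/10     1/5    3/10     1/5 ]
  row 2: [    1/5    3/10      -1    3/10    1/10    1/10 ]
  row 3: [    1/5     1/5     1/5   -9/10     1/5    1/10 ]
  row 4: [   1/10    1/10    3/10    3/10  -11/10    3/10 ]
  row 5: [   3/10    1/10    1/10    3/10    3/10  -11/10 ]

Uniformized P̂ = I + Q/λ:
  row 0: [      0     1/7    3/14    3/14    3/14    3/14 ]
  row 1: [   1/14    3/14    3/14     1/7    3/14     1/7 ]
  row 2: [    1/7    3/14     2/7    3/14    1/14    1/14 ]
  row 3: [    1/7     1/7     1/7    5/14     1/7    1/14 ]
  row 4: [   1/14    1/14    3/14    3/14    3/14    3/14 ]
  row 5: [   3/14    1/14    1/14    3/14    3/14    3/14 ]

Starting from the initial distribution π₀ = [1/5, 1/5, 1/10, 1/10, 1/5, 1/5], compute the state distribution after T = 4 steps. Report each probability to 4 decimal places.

π = [0.1144, 0.1442, 0.1903, 0.2380, 0.1702, 0.1429]

t=0: π = [0.2000, 0.2000, 0.1000, 0.1000, 0.2000, 0.2000]
t=1: π = [0.1000, 0.1357, 0.1857, 0.2143, 0.1929, 0.1714]
t=2: π = [0.1173, 0.1398, 0.1878, 0.2352, 0.1724, 0.1474]
t=3: π = [0.1143, 0.1434, 0.1898, 0.2379, 0.1707, 0.1439]
t=4: π = [0.1144, 0.1442, 0.1903, 0.2380, 0.1702, 0.1429]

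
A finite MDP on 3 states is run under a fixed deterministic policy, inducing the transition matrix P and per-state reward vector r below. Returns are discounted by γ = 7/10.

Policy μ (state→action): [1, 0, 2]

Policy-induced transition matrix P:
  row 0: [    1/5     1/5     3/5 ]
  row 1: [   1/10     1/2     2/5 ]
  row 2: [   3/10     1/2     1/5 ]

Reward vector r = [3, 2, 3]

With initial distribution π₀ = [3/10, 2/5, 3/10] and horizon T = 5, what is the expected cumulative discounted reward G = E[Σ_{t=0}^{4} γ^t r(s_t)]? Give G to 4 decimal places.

G = 7.1580

t=0: π = [0.3000, 0.4000, 0.3000], E[r] = 2.6000, γ^t·E[r] = 2.600000, running G = 2.600000
t=1: π = [0.1900, 0.4100, 0.4000], E[r] = 2.5900, γ^t·E[r] = 1.813000, running G = 4.413000
t=2: π = [0.1990, 0.4430, 0.3580], E[r] = 2.5570, γ^t·E[r] = 1.252930, running G = 5.665930
t=3: π = [0.1915, 0.4403, 0.3682], E[r] = 2.5597, γ^t·E[r] = 0.877977, running G = 6.543907
t=4: π = [0.1928, 0.4426, 0.3647], E[r] = 2.5575, γ^t·E[r] = 0.614044, running G = 7.157951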